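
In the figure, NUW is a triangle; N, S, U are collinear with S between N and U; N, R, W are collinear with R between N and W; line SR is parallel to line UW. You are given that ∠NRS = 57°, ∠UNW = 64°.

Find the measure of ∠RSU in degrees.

1. ∠NWU = 57°  [SR∥UW, corresponding at R]
2. ∠NUW = 59°  [△NUW]
3. ∠NSR = 59°  [SR∥UW, corresponding at S]
4. ∠RSU = 121°  [linear pair at S on NU]

∠RSU = 121°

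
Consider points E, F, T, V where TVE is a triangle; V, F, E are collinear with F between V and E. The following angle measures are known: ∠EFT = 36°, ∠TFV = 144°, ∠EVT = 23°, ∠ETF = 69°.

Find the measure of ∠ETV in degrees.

∠ETV = 82°

1. ∠FET = 75°  [△TFE]
2. ∠TEV = 75°  [F on ray EV]
3. ∠ETV = 82°  [△TVE]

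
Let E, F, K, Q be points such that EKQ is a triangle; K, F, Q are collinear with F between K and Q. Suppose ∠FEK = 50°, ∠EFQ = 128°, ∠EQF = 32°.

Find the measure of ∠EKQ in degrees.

1. ∠EFK = 52°  [linear pair at F on KQ]
2. ∠EKF = 78°  [△EKF]
3. ∠EKQ = 78°  [F on ray KQ]

∠EKQ = 78°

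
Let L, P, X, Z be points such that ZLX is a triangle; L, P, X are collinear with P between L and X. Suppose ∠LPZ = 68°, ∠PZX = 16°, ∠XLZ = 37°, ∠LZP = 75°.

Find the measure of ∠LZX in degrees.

∠LZX = 91°

1. ∠XPZ = 112°  [linear pair at P on LX]
2. ∠PXZ = 52°  [△ZPX]
3. ∠LXZ = 52°  [P on ray XL]
4. ∠LZX = 91°  [△ZLX]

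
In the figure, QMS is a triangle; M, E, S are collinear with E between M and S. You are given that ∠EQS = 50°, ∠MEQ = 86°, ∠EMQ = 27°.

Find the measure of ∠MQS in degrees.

1. ∠QES = 94°  [linear pair at E on MS]
2. ∠QMS = 27°  [E on ray MS]
3. ∠ESQ = 36°  [△QES]
4. ∠MSQ = 36°  [E on ray SM]
5. ∠MQS = 117°  [△QMS]

∠MQS = 117°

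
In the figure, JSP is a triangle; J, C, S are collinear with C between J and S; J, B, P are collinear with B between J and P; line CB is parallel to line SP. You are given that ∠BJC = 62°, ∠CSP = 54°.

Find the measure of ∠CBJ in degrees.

∠CBJ = 64°

1. ∠PJS = 62°  [C on JS, B on JP]
2. ∠JSP = 54°  [C on ray SJ]
3. ∠JPS = 64°  [△JSP]
4. ∠CBJ = 64°  [CB∥SP, corresponding at B]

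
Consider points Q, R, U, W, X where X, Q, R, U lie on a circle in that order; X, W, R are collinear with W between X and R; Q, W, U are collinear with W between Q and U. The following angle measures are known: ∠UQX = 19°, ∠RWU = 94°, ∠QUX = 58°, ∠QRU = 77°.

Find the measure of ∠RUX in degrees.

∠RUX = 125°

1. ∠URX = 19°  [same arc XU]
2. ∠UWX = 86°  [linear pair at W on XR]
3. ∠RXU = 36°  [△XWU]
4. ∠RUX = 125°  [△XRU]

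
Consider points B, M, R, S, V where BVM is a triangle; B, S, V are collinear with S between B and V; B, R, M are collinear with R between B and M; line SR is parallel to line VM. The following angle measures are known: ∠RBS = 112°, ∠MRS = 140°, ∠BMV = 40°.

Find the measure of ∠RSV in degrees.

1. ∠BRS = 40°  [linear pair at R on BM]
2. ∠BSR = 28°  [△BSR]
3. ∠RSV = 152°  [linear pair at S on BV]

∠RSV = 152°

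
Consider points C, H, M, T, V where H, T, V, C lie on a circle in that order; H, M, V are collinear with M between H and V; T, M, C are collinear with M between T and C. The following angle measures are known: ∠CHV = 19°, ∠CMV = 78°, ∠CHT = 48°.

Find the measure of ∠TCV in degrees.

1. ∠CTV = 19°  [same arc VC]
2. ∠CVT = 132°  [cyclic HTVC, opposite ∠H+∠V]
3. ∠TCV = 29°  [△TVC]

∠TCV = 29°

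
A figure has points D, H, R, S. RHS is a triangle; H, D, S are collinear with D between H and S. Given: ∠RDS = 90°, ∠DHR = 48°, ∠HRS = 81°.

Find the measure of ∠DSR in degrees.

∠DSR = 51°

1. ∠RHS = 48°  [D on ray HS]
2. ∠HSR = 51°  [△RHS]
3. ∠DSR = 51°  [D on ray SH]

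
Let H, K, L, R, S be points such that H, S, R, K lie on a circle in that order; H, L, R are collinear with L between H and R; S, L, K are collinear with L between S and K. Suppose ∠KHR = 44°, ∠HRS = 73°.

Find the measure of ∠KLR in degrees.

1. ∠HKS = 73°  [same arc HS]
2. ∠HLK = 63°  [△HLK]
3. ∠KLR = 117°  [linear pair at L on HR]

∠KLR = 117°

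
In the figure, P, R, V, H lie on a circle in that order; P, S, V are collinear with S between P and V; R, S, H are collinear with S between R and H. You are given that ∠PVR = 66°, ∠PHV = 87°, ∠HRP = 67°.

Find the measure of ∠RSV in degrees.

∠RSV = 88°

1. ∠PRV = 93°  [cyclic PRVH, opposite ∠R+∠H]
2. ∠RPV = 21°  [△PRV]
3. ∠PSR = 92°  [△PSR]
4. ∠RSV = 88°  [linear pair at S on PV]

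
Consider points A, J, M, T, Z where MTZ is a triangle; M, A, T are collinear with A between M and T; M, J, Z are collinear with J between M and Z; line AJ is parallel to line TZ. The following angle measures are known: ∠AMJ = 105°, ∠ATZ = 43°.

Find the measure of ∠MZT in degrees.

∠MZT = 32°

1. ∠TMZ = 105°  [A on MT, J on MZ]
2. ∠MTZ = 43°  [A on ray TM]
3. ∠MZT = 32°  [△MTZ]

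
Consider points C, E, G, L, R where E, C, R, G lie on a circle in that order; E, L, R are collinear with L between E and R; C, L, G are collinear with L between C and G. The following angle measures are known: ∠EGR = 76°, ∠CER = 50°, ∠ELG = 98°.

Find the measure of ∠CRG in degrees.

∠CRG = 74°

1. ∠ECR = 104°  [cyclic ECRG, opposite ∠C+∠G]
2. ∠CGR = 50°  [same arc CR]
3. ∠CRE = 26°  [△ECR]
4. ∠CLR = 98°  [vertical angles at L]
5. ∠GCR = 56°  [△CLR]
6. ∠CRG = 74°  [△CRG]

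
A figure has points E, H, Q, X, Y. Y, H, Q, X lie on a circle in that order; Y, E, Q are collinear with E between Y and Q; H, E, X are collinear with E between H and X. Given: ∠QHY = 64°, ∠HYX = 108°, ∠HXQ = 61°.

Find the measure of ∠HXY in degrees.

1. ∠HYQ = 61°  [same arc HQ]
2. ∠HQY = 55°  [△YHQ]
3. ∠HXY = 55°  [same arc YH]

∠HXY = 55°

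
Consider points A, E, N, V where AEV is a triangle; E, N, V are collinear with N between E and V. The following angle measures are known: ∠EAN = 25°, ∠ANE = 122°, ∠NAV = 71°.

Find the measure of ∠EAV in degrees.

1. ∠AEN = 33°  [△AEN]
2. ∠ANV = 58°  [linear pair at N on EV]
3. ∠AVN = 51°  [△ANV]
4. ∠AEV = 33°  [N on ray EV]
5. ∠AVE = 51°  [N on ray VE]
6. ∠EAV = 96°  [△AEV]

∠EAV = 96°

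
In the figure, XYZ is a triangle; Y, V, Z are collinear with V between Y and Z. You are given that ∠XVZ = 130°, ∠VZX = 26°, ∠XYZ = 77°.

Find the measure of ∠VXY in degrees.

1. ∠XVY = 50°  [linear pair at V on YZ]
2. ∠VYX = 77°  [V on ray YZ]
3. ∠VXY = 53°  [△XYV]

∠VXY = 53°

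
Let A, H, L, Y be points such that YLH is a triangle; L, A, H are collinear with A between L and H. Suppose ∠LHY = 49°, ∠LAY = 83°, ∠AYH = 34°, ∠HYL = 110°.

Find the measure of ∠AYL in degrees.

∠AYL = 76°

1. ∠HLY = 21°  [△YLH]
2. ∠ALY = 21°  [A on ray LH]
3. ∠AYL = 76°  [△YLA]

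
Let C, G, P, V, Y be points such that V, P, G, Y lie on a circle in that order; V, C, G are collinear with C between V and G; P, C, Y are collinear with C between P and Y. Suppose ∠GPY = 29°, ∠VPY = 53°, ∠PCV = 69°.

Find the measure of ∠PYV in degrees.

∠PYV = 40°

1. ∠GVY = 29°  [same arc GY]
2. ∠GCY = 69°  [vertical angles at C]
3. ∠VCY = 111°  [linear pair at C on VG]
4. ∠PYV = 40°  [△VCY]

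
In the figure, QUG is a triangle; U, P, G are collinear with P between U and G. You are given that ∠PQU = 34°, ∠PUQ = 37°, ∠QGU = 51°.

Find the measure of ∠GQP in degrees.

∠GQP = 58°

1. ∠QPU = 109°  [△QUP]
2. ∠PGQ = 51°  [P on ray GU]
3. ∠GPQ = 71°  [linear pair at P on UG]
4. ∠GQP = 58°  [△QPG]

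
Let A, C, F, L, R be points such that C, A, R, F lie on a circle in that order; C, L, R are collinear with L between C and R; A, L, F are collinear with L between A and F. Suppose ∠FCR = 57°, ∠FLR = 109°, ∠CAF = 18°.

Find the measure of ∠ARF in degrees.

1. ∠FAR = 57°  [same arc RF]
2. ∠CRF = 18°  [same arc CF]
3. ∠AFR = 53°  [△RLF]
4. ∠ARF = 70°  [△ARF]

∠ARF = 70°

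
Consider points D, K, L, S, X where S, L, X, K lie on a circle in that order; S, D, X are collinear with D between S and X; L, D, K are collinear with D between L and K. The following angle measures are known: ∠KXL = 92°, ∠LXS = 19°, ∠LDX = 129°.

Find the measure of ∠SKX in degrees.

1. ∠KSL = 88°  [cyclic SLXK, opposite ∠S+∠X]
2. ∠LKS = 19°  [same arc SL]
3. ∠KDS = 129°  [vertical angles at D]
4. ∠KLS = 73°  [△SLK]
5. ∠KSX = 32°  [△SDK]
6. ∠KXS = 73°  [same arc SK]
7. ∠SKX = 75°  [△SXK]

∠SKX = 75°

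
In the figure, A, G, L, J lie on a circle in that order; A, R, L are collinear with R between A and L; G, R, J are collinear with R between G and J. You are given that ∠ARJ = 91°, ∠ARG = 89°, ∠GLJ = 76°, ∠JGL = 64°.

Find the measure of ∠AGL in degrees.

∠AGL = 115°

1. ∠GRL = 91°  [vertical angles at R]
2. ∠GJL = 40°  [△GLJ]
3. ∠ALG = 25°  [△GRL]
4. ∠GAL = 40°  [same arc GL]
5. ∠AGL = 115°  [△AGL]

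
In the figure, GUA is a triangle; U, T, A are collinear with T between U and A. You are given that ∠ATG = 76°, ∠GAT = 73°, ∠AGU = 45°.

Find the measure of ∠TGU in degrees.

1. ∠GTU = 104°  [linear pair at T on UA]
2. ∠GAU = 73°  [T on ray AU]
3. ∠AUG = 62°  [△GUA]
4. ∠GUT = 62°  [T on ray UA]
5. ∠TGU = 14°  [△GUT]

∠TGU = 14°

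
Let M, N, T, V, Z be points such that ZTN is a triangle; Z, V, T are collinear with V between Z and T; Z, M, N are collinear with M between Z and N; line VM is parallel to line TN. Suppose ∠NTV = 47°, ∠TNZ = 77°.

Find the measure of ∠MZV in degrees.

1. ∠NTZ = 47°  [V on ray TZ]
2. ∠NZT = 56°  [△ZTN]
3. ∠MZV = 56°  [V on ZT, M on ZN]

∠MZV = 56°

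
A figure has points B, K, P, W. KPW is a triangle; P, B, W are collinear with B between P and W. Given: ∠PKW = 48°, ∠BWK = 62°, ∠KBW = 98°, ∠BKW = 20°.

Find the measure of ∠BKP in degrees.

∠BKP = 28°

1. ∠KWP = 62°  [B on ray WP]
2. ∠KBP = 82°  [linear pair at B on PW]
3. ∠KPW = 70°  [△KPW]
4. ∠BPK = 70°  [B on ray PW]
5. ∠BKP = 28°  [△KPB]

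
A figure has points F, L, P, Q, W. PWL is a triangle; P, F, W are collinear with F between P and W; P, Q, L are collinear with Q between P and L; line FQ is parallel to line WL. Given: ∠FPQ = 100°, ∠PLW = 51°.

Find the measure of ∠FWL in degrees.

1. ∠LPW = 100°  [F on PW, Q on PL]
2. ∠LWP = 29°  [△PWL]
3. ∠FWL = 29°  [F on ray WP]

∠FWL = 29°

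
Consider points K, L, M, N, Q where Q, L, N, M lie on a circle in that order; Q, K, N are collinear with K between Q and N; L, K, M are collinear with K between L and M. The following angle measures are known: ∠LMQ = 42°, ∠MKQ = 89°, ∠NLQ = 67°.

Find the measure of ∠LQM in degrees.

∠LQM = 120°

1. ∠LNQ = 42°  [same arc QL]
2. ∠LKN = 89°  [vertical angles at K]
3. ∠LQN = 71°  [△QLN]
4. ∠LKQ = 91°  [linear pair at K on QN]
5. ∠MLQ = 18°  [△QKL]
6. ∠LQM = 120°  [△QLM]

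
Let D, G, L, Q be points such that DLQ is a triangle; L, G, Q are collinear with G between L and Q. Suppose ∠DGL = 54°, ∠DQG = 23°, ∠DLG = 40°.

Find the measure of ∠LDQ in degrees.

∠LDQ = 117°

1. ∠DQL = 23°  [G on ray QL]
2. ∠DLQ = 40°  [G on ray LQ]
3. ∠LDQ = 117°  [△DLQ]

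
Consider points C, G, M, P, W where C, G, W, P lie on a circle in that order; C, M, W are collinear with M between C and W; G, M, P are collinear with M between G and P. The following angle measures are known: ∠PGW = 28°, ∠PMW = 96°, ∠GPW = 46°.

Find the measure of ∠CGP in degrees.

∠CGP = 38°

1. ∠CMG = 96°  [vertical angles at M]
2. ∠GCW = 46°  [same arc GW]
3. ∠CGP = 38°  [△CMG]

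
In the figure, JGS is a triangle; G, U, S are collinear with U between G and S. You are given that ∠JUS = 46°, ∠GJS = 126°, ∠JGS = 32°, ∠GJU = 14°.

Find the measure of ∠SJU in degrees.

∠SJU = 112°

1. ∠GSJ = 22°  [△JGS]
2. ∠JSU = 22°  [U on ray SG]
3. ∠SJU = 112°  [△JUS]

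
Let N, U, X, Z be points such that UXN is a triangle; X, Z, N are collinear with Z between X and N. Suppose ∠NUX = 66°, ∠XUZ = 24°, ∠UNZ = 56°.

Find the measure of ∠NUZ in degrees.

1. ∠UNX = 56°  [Z on ray NX]
2. ∠NXU = 58°  [△UXN]
3. ∠UXZ = 58°  [Z on ray XN]
4. ∠UZX = 98°  [△UXZ]
5. ∠NZU = 82°  [linear pair at Z on XN]
6. ∠NUZ = 42°  [△UZN]

∠NUZ = 42°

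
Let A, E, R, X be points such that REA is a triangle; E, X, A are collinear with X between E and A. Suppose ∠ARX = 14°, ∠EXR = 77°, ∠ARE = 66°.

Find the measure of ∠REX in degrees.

1. ∠AXR = 103°  [linear pair at X on EA]
2. ∠RAX = 63°  [△RXA]
3. ∠EAR = 63°  [X on ray AE]
4. ∠AER = 51°  [△REA]
5. ∠REX = 51°  [X on ray EA]

∠REX = 51°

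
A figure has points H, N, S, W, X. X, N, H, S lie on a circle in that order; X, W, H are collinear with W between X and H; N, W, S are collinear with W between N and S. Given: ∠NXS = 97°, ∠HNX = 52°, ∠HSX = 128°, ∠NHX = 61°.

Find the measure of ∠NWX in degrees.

∠NWX = 91°

1. ∠HXN = 67°  [△XNH]
2. ∠NSX = 61°  [same arc XN]
3. ∠SNX = 22°  [△XNS]
4. ∠NWX = 91°  [△XWN]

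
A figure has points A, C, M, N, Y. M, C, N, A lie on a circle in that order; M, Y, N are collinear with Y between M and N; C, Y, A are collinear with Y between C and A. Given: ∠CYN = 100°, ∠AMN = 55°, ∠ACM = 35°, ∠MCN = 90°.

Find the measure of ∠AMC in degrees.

∠AMC = 120°

1. ∠AYM = 100°  [vertical angles at Y]
2. ∠CAM = 25°  [△MYA]
3. ∠AMC = 120°  [△MCA]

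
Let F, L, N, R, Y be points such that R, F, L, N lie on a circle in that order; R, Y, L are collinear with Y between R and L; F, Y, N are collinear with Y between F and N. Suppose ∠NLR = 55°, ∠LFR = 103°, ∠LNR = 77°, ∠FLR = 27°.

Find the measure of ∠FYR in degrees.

∠FYR = 75°

1. ∠NFR = 55°  [same arc RN]
2. ∠FRL = 50°  [△RFL]
3. ∠FYR = 75°  [△RYF]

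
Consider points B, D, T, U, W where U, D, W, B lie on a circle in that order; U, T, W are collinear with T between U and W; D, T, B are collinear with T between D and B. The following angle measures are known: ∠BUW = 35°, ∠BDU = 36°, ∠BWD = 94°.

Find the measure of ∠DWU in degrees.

1. ∠BUD = 86°  [cyclic UDWB, opposite ∠U+∠W]
2. ∠DBU = 58°  [△UDB]
3. ∠DWU = 58°  [same arc UD]

∠DWU = 58°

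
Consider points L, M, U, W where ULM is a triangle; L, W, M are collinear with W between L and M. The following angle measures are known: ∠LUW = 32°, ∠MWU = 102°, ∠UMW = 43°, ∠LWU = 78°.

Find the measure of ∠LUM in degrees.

∠LUM = 67°

1. ∠ULW = 70°  [△ULW]
2. ∠LMU = 43°  [W on ray ML]
3. ∠MLU = 70°  [W on ray LM]
4. ∠LUM = 67°  [△ULM]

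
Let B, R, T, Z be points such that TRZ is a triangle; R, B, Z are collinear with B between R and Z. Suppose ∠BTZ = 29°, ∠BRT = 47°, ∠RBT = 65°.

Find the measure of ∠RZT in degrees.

∠RZT = 36°

1. ∠TBZ = 115°  [linear pair at B on RZ]
2. ∠BZT = 36°  [△TBZ]
3. ∠RZT = 36°  [B on ray ZR]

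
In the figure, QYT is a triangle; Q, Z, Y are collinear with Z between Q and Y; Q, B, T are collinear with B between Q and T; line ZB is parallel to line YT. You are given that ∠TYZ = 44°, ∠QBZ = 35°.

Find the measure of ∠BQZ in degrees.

∠BQZ = 101°

1. ∠QYT = 44°  [Z on ray YQ]
2. ∠QTY = 35°  [ZB∥YT, corresponding at B]
3. ∠TQY = 101°  [△QYT]
4. ∠BQZ = 101°  [Z on QY, B on QT]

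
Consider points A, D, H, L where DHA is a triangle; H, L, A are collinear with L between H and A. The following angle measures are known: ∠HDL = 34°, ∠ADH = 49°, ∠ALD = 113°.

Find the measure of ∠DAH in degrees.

∠DAH = 52°

1. ∠DLH = 67°  [linear pair at L on HA]
2. ∠DHL = 79°  [△DHL]
3. ∠AHD = 79°  [L on ray HA]
4. ∠DAH = 52°  [△DHA]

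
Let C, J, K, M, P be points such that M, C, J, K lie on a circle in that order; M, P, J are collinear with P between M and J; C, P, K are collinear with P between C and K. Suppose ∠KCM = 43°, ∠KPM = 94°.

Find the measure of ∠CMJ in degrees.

∠CMJ = 51°

1. ∠KJM = 43°  [same arc MK]
2. ∠JPK = 86°  [linear pair at P on MJ]
3. ∠CKJ = 51°  [△JPK]
4. ∠CMJ = 51°  [same arc CJ]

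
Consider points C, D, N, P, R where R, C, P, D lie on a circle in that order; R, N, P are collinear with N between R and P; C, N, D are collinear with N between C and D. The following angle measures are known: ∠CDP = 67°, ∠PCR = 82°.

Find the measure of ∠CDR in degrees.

1. ∠CRP = 67°  [same arc CP]
2. ∠CPR = 31°  [△RCP]
3. ∠CDR = 31°  [same arc RC]

∠CDR = 31°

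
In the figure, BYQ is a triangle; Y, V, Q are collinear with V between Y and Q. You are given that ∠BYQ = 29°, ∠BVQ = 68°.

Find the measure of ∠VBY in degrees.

1. ∠BYV = 29°  [V on ray YQ]
2. ∠BVY = 112°  [linear pair at V on YQ]
3. ∠VBY = 39°  [△BYV]

∠VBY = 39°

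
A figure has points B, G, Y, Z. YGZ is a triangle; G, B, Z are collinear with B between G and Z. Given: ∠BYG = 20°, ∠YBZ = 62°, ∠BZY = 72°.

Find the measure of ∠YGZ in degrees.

1. ∠GBY = 118°  [linear pair at B on GZ]
2. ∠BGY = 42°  [△YGB]
3. ∠YGZ = 42°  [B on ray GZ]

∠YGZ = 42°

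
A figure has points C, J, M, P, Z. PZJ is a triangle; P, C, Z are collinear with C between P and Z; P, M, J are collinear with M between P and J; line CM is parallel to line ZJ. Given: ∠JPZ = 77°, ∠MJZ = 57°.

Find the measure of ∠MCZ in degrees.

1. ∠PJZ = 57°  [M on ray JP]
2. ∠JZP = 46°  [△PZJ]
3. ∠MCP = 46°  [CM∥ZJ, corresponding at C]
4. ∠MCZ = 134°  [linear pair at C on PZ]

∠MCZ = 134°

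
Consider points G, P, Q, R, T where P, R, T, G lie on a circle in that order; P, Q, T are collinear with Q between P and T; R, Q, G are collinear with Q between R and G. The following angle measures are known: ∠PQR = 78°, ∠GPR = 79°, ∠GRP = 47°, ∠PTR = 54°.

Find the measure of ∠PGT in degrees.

1. ∠GQT = 78°  [vertical angles at Q]
2. ∠PGR = 54°  [△PRG]
3. ∠GTP = 47°  [same arc PG]
4. ∠GQP = 102°  [linear pair at Q on PT]
5. ∠GPT = 24°  [△PQG]
6. ∠PGT = 109°  [△PTG]

∠PGT = 109°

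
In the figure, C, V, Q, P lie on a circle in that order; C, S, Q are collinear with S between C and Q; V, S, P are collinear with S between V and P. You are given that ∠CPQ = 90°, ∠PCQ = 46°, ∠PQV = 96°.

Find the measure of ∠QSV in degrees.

1. ∠CQP = 44°  [△CQP]
2. ∠PVQ = 46°  [same arc QP]
3. ∠QPV = 38°  [△VQP]
4. ∠CVP = 44°  [same arc CP]
5. ∠QCV = 38°  [same arc VQ]
6. ∠CSV = 98°  [△CSV]
7. ∠QSV = 82°  [linear pair at S on CQ]

∠QSV = 82°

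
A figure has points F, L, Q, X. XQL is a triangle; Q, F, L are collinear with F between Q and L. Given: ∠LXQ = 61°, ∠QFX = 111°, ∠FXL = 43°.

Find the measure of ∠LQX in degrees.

1. ∠LFX = 69°  [linear pair at F on QL]
2. ∠FLX = 68°  [△XFL]
3. ∠QLX = 68°  [F on ray LQ]
4. ∠LQX = 51°  [△XQL]

∠LQX = 51°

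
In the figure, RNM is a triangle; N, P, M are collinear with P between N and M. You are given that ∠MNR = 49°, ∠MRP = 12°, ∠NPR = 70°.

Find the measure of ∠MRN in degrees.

1. ∠MPR = 110°  [linear pair at P on NM]
2. ∠PMR = 58°  [△RPM]
3. ∠NMR = 58°  [P on ray MN]
4. ∠MRN = 73°  [△RNM]

∠MRN = 73°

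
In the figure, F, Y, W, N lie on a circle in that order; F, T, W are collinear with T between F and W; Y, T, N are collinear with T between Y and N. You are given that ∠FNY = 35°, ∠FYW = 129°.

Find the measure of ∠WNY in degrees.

∠WNY = 16°

1. ∠FWY = 35°  [same arc FY]
2. ∠WFY = 16°  [△FYW]
3. ∠WNY = 16°  [same arc YW]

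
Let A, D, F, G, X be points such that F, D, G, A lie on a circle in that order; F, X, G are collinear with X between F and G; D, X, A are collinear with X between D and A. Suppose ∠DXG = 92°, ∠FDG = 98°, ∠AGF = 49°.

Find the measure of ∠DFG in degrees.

1. ∠DXF = 88°  [linear pair at X on FG]
2. ∠ADF = 49°  [same arc FA]
3. ∠DFG = 43°  [△FXD]

∠DFG = 43°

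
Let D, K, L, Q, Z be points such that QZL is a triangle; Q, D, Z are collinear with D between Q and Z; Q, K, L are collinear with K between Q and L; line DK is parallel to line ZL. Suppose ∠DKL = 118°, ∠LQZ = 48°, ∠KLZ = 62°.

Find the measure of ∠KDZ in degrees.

∠KDZ = 110°

1. ∠DKQ = 62°  [linear pair at K on QL]
2. ∠DQK = 48°  [D on QZ, K on QL]
3. ∠KDQ = 70°  [△QDK]
4. ∠KDZ = 110°  [linear pair at D on QZ]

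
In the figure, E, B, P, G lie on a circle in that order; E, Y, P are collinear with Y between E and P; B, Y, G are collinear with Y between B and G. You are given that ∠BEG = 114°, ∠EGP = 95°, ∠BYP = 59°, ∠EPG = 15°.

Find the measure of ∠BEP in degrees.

∠BEP = 44°

1. ∠BYE = 121°  [linear pair at Y on EP]
2. ∠EBG = 15°  [same arc EG]
3. ∠BEP = 44°  [△EYB]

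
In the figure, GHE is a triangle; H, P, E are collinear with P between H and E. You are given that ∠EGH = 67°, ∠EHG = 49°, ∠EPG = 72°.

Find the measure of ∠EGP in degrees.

∠EGP = 44°

1. ∠GEH = 64°  [△GHE]
2. ∠GEP = 64°  [P on ray EH]
3. ∠EGP = 44°  [△GPE]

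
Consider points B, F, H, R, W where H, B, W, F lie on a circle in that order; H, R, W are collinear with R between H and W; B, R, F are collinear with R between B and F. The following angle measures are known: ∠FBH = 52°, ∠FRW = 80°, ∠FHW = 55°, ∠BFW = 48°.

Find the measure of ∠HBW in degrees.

∠HBW = 107°

1. ∠FWH = 52°  [same arc HF]
2. ∠HFW = 73°  [△HWF]
3. ∠HBW = 107°  [cyclic HBWF, opposite ∠B+∠F]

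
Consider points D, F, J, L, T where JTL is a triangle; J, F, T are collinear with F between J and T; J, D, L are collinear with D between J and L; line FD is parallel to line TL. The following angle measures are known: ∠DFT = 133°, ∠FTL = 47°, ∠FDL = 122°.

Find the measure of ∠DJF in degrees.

1. ∠DFJ = 47°  [linear pair at F on JT]
2. ∠FDJ = 58°  [linear pair at D on JL]
3. ∠DJF = 75°  [△JFD]

∠DJF = 75°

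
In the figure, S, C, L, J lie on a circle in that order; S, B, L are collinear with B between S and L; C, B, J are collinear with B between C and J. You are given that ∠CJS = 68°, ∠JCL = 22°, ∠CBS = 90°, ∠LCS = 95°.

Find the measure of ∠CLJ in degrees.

1. ∠JSL = 22°  [same arc LJ]
2. ∠JBL = 90°  [vertical angles at B]
3. ∠LJS = 85°  [cyclic SCLJ, opposite ∠C+∠J]
4. ∠JLS = 73°  [△SLJ]
5. ∠CJL = 17°  [△LBJ]
6. ∠CLJ = 141°  [△CLJ]

∠CLJ = 141°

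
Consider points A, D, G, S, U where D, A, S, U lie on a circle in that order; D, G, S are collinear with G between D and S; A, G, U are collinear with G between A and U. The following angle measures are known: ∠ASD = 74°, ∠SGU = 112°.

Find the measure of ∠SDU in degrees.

∠SDU = 38°

1. ∠AUD = 74°  [same arc DA]
2. ∠DGU = 68°  [linear pair at G on DS]
3. ∠SDU = 38°  [△DGU]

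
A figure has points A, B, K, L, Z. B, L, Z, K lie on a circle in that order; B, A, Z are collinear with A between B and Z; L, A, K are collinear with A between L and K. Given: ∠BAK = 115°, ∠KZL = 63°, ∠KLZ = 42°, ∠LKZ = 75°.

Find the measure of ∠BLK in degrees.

1. ∠LAZ = 115°  [vertical angles at A]
2. ∠LBZ = 75°  [same arc LZ]
3. ∠BAL = 65°  [linear pair at A on BZ]
4. ∠BLK = 40°  [△BAL]

∠BLK = 40°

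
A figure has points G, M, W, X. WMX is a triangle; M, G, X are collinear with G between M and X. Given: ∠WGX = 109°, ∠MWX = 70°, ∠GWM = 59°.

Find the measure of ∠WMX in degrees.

∠WMX = 50°

1. ∠MGW = 71°  [linear pair at G on MX]
2. ∠GMW = 50°  [△WMG]
3. ∠WMX = 50°  [G on ray MX]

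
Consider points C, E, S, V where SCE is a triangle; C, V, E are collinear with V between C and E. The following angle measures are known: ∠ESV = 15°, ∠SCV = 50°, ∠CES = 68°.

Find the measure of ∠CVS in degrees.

1. ∠SEV = 68°  [V on ray EC]
2. ∠EVS = 97°  [△SVE]
3. ∠CVS = 83°  [linear pair at V on CE]

∠CVS = 83°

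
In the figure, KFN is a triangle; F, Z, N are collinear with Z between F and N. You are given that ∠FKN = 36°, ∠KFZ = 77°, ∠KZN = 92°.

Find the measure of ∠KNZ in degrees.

1. ∠KFN = 77°  [Z on ray FN]
2. ∠FNK = 67°  [△KFN]
3. ∠KNZ = 67°  [Z on ray NF]

∠KNZ = 67°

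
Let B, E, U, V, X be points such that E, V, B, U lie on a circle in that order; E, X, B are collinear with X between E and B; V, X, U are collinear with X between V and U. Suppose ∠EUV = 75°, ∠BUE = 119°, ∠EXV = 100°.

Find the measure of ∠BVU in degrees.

∠BVU = 25°

1. ∠EBV = 75°  [same arc EV]
2. ∠BXV = 80°  [linear pair at X on EB]
3. ∠BVU = 25°  [△VXB]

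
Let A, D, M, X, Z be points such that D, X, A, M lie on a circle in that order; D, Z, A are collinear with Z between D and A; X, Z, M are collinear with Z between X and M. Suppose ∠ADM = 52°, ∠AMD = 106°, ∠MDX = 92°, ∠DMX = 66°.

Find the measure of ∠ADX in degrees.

∠ADX = 40°

1. ∠AXD = 74°  [cyclic DXAM, opposite ∠X+∠M]
2. ∠DAX = 66°  [same arc DX]
3. ∠ADX = 40°  [△DXA]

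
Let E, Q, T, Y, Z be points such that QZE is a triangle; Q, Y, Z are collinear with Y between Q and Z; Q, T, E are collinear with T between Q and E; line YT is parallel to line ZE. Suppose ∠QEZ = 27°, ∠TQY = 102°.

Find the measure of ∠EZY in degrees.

1. ∠QTY = 27°  [YT∥ZE, corresponding at T]
2. ∠QYT = 51°  [△QYT]
3. ∠TYZ = 129°  [linear pair at Y on QZ]
4. ∠EZY = 51°  [YT∥ZE, co-interior at Z–Y]

∠EZY = 51°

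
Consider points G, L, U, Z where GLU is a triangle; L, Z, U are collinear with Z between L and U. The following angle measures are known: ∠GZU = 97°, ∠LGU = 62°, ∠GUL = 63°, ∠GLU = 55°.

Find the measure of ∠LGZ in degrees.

∠LGZ = 42°

1. ∠GZL = 83°  [linear pair at Z on LU]
2. ∠GLZ = 55°  [Z on ray LU]
3. ∠LGZ = 42°  [△GLZ]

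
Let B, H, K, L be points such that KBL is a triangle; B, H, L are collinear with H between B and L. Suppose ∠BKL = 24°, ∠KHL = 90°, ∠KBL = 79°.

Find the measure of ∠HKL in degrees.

1. ∠BLK = 77°  [△KBL]
2. ∠HLK = 77°  [H on ray LB]
3. ∠HKL = 13°  [△KHL]

∠HKL = 13°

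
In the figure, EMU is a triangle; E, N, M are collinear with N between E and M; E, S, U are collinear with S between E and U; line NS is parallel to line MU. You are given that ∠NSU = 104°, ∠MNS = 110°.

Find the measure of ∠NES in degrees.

1. ∠ESN = 76°  [linear pair at S on EU]
2. ∠ENS = 70°  [linear pair at N on EM]
3. ∠NES = 34°  [△ENS]

∠NES = 34°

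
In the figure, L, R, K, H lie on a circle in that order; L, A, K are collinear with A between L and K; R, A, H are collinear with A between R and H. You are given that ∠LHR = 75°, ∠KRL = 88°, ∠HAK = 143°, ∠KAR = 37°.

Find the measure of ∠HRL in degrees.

∠HRL = 20°

1. ∠LKR = 75°  [same arc LR]
2. ∠KLR = 17°  [△LRK]
3. ∠LAR = 143°  [vertical angles at A]
4. ∠HRL = 20°  [△LAR]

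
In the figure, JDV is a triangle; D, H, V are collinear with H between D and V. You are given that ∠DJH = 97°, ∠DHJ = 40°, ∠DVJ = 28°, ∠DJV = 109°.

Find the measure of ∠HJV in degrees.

∠HJV = 12°

1. ∠JHV = 140°  [linear pair at H on DV]
2. ∠HVJ = 28°  [H on ray VD]
3. ∠HJV = 12°  [△JHV]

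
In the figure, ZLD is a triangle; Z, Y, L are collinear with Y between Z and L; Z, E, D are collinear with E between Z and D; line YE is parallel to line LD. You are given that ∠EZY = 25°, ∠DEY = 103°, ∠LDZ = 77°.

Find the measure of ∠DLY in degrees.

1. ∠DZL = 25°  [Y on ZL, E on ZD]
2. ∠DLZ = 78°  [△ZLD]
3. ∠DLY = 78°  [Y on ray LZ]

∠DLY = 78°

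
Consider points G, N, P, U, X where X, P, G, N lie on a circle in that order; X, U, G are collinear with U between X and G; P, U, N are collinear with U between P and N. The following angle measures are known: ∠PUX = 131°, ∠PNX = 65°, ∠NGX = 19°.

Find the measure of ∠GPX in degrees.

∠GPX = 85°

1. ∠PGX = 65°  [same arc XP]
2. ∠NPX = 19°  [same arc XN]
3. ∠GXP = 30°  [△XUP]
4. ∠GPX = 85°  [△XPG]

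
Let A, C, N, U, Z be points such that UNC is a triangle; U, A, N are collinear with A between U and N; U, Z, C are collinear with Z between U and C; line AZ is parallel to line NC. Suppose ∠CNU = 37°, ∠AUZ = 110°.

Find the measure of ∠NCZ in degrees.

1. ∠UAZ = 37°  [AZ∥NC, corresponding at A]
2. ∠AZU = 33°  [△UAZ]
3. ∠AZC = 147°  [linear pair at Z on UC]
4. ∠NCZ = 33°  [AZ∥NC, co-interior at C–Z]

∠NCZ = 33°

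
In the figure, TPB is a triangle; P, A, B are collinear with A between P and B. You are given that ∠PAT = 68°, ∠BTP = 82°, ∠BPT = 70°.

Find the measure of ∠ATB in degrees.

∠ATB = 40°

1. ∠BAT = 112°  [linear pair at A on PB]
2. ∠PBT = 28°  [△TPB]
3. ∠ABT = 28°  [A on ray BP]
4. ∠ATB = 40°  [△TAB]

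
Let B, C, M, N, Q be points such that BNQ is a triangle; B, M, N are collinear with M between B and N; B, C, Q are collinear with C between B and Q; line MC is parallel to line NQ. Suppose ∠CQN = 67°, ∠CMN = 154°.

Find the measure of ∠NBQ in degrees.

1. ∠BQN = 67°  [C on ray QB]
2. ∠BMC = 26°  [linear pair at M on BN]
3. ∠BCM = 67°  [MC∥NQ, corresponding at C]
4. ∠CBM = 87°  [△BMC]
5. ∠NBQ = 87°  [M on BN, C on BQ]

∠NBQ = 87°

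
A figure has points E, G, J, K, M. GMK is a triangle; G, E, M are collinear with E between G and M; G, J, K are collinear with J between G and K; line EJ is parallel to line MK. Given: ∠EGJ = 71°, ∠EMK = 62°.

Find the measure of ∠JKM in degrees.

∠JKM = 47°

1. ∠KGM = 71°  [E on GM, J on GK]
2. ∠GMK = 62°  [E on ray MG]
3. ∠GKM = 47°  [△GMK]
4. ∠JKM = 47°  [J on ray KG]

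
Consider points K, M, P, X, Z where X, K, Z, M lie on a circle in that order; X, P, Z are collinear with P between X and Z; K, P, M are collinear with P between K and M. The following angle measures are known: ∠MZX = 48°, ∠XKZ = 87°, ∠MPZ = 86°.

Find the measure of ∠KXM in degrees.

∠KXM = 85°

1. ∠MKX = 48°  [same arc XM]
2. ∠XMZ = 93°  [cyclic XKZM, opposite ∠K+∠M]
3. ∠MPX = 94°  [linear pair at P on XZ]
4. ∠MXZ = 39°  [△XZM]
5. ∠KMX = 47°  [△XPM]
6. ∠KXM = 85°  [△XKM]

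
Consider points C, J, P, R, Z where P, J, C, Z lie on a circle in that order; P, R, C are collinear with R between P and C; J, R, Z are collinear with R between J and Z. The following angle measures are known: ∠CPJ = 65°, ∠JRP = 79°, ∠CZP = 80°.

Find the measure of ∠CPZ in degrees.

∠CPZ = 64°

1. ∠CZJ = 65°  [same arc JC]
2. ∠CRZ = 79°  [vertical angles at R]
3. ∠PCZ = 36°  [△CRZ]
4. ∠CPZ = 64°  [△PCZ]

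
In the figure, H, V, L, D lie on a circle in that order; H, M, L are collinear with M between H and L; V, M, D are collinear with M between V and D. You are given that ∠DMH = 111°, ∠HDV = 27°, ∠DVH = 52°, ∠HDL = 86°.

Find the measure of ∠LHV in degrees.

1. ∠HLV = 27°  [same arc HV]
2. ∠HVL = 94°  [cyclic HVLD, opposite ∠V+∠D]
3. ∠LHV = 59°  [△HVL]

∠LHV = 59°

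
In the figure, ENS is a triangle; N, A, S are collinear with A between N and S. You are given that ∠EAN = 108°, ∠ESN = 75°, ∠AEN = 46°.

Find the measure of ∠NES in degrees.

∠NES = 79°

1. ∠ANE = 26°  [△ENA]
2. ∠ENS = 26°  [A on ray NS]
3. ∠NES = 79°  [△ENS]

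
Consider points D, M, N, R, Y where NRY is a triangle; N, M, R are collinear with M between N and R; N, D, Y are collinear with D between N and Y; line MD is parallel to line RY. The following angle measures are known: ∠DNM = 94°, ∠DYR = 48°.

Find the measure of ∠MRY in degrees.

∠MRY = 38°

1. ∠RNY = 94°  [M on NR, D on NY]
2. ∠NYR = 48°  [D on ray YN]
3. ∠NRY = 38°  [△NRY]
4. ∠MRY = 38°  [M on ray RN]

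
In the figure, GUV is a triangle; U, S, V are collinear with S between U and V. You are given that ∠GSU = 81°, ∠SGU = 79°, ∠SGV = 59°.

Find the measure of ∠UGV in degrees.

1. ∠GUS = 20°  [△GUS]
2. ∠GSV = 99°  [linear pair at S on UV]
3. ∠GVS = 22°  [△GSV]
4. ∠GUV = 20°  [S on ray UV]
5. ∠GVU = 22°  [S on ray VU]
6. ∠UGV = 138°  [△GUV]

∠UGV = 138°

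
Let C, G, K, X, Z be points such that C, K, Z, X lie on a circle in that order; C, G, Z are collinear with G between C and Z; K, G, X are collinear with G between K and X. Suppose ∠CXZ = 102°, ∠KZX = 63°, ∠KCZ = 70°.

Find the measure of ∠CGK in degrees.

1. ∠CKZ = 78°  [cyclic CKZX, opposite ∠K+∠X]
2. ∠KXZ = 70°  [same arc KZ]
3. ∠CZK = 32°  [△CKZ]
4. ∠XKZ = 47°  [△KZX]
5. ∠KGZ = 101°  [△KGZ]
6. ∠CGK = 79°  [linear pair at G on CZ]

∠CGK = 79°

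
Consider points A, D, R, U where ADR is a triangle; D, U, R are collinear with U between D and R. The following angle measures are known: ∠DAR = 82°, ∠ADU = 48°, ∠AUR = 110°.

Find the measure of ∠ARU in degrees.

1. ∠ADR = 48°  [U on ray DR]
2. ∠ARD = 50°  [△ADR]
3. ∠ARU = 50°  [U on ray RD]

∠ARU = 50°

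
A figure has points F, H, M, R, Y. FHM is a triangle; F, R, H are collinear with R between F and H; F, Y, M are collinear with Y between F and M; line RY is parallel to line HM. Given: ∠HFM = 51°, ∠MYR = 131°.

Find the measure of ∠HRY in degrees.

1. ∠RFY = 51°  [R on FH, Y on FM]
2. ∠FYR = 49°  [linear pair at Y on FM]
3. ∠FRY = 80°  [△FRY]
4. ∠HRY = 100°  [linear pair at R on FH]

∠HRY = 100°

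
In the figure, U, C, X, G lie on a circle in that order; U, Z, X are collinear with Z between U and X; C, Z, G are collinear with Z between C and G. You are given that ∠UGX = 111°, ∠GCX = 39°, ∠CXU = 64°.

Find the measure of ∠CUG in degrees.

∠CUG = 86°

1. ∠UCX = 69°  [cyclic UCXG, opposite ∠C+∠G]
2. ∠CZX = 77°  [△CZX]
3. ∠CGU = 64°  [same arc UC]
4. ∠CUX = 47°  [△UCX]
5. ∠CZU = 103°  [linear pair at Z on UX]
6. ∠GCU = 30°  [△UZC]
7. ∠CUG = 86°  [△UCG]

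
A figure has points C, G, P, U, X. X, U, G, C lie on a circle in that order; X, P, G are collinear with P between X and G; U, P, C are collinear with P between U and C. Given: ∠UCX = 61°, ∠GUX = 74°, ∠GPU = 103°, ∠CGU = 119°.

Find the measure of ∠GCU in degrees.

∠GCU = 45°

1. ∠UGX = 61°  [same arc XU]
2. ∠CUG = 16°  [△UPG]
3. ∠GCU = 45°  [△UGC]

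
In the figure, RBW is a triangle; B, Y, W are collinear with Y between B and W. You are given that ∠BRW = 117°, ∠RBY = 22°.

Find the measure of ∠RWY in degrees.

∠RWY = 41°

1. ∠RBW = 22°  [Y on ray BW]
2. ∠BWR = 41°  [△RBW]
3. ∠RWY = 41°  [Y on ray WB]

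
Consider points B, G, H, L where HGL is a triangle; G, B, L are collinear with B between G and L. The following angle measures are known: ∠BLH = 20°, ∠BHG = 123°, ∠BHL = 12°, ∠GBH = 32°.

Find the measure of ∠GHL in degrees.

1. ∠GLH = 20°  [B on ray LG]
2. ∠BGH = 25°  [△HGB]
3. ∠HGL = 25°  [B on ray GL]
4. ∠GHL = 135°  [△HGL]

∠GHL = 135°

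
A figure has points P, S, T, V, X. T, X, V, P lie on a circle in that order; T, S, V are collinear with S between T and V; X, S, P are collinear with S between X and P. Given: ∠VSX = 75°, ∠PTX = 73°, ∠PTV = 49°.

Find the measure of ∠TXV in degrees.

∠TXV = 100°

1. ∠PVX = 107°  [cyclic TXVP, opposite ∠T+∠V]
2. ∠PXV = 49°  [same arc VP]
3. ∠VPX = 24°  [△XVP]
4. ∠TVX = 56°  [△XSV]
5. ∠VTX = 24°  [same arc XV]
6. ∠TXV = 100°  [△TXV]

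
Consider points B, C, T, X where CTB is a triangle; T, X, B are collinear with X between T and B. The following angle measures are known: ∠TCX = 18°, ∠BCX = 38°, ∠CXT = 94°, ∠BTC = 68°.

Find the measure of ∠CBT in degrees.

∠CBT = 56°

1. ∠BXC = 86°  [linear pair at X on TB]
2. ∠CBX = 56°  [△CXB]
3. ∠CBT = 56°  [X on ray BT]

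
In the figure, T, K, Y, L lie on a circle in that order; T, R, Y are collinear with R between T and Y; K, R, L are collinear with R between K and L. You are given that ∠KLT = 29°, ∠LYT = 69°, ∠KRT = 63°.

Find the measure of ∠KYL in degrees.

1. ∠KYT = 29°  [same arc TK]
2. ∠LRY = 63°  [vertical angles at R]
3. ∠KRY = 117°  [linear pair at R on TY]
4. ∠LKY = 34°  [△KRY]
5. ∠KLY = 48°  [△YRL]
6. ∠KYL = 98°  [△KYL]

∠KYL = 98°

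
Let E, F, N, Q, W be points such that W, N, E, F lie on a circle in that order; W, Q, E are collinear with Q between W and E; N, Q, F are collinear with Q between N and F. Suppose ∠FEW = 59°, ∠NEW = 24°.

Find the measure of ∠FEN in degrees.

1. ∠FNW = 59°  [same arc WF]
2. ∠NFW = 24°  [same arc WN]
3. ∠FWN = 97°  [△WNF]
4. ∠FEN = 83°  [cyclic WNEF, opposite ∠W+∠E]

∠FEN = 83°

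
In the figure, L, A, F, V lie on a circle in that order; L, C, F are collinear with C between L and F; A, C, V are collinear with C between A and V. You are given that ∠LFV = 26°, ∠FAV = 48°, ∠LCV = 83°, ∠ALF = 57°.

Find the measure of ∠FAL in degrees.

1. ∠FLV = 48°  [same arc FV]
2. ∠FVL = 106°  [△LFV]
3. ∠FAL = 74°  [cyclic LAFV, opposite ∠A+∠V]

∠FAL = 74°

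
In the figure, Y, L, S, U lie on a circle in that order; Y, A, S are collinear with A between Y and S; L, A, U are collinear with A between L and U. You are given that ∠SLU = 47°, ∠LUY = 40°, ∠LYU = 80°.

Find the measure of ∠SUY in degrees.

1. ∠SYU = 47°  [same arc SU]
2. ∠ULY = 60°  [△YLU]
3. ∠USY = 60°  [same arc YU]
4. ∠SUY = 73°  [△YSU]

∠SUY = 73°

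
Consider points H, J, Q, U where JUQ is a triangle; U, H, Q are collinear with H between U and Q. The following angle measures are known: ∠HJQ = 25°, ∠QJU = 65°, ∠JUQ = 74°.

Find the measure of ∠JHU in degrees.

1. ∠JQU = 41°  [△JUQ]
2. ∠HQJ = 41°  [H on ray QU]
3. ∠JHQ = 114°  [△JHQ]
4. ∠JHU = 66°  [linear pair at H on UQ]

∠JHU = 66°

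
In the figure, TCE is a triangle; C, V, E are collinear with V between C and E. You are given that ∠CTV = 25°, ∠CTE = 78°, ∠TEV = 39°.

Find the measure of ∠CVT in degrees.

1. ∠CET = 39°  [V on ray EC]
2. ∠ECT = 63°  [△TCE]
3. ∠TCV = 63°  [V on ray CE]
4. ∠CVT = 92°  [△TCV]

∠CVT = 92°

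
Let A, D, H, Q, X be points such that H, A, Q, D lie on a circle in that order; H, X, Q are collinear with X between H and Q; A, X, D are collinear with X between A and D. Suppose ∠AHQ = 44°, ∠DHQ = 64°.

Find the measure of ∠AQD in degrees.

1. ∠ADQ = 44°  [same arc AQ]
2. ∠DAQ = 64°  [same arc QD]
3. ∠AQD = 72°  [△AQD]

∠AQD = 72°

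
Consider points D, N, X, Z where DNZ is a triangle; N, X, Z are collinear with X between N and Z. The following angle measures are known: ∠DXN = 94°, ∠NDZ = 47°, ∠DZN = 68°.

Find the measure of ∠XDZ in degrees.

1. ∠DXZ = 86°  [linear pair at X on NZ]
2. ∠DZX = 68°  [X on ray ZN]
3. ∠XDZ = 26°  [△DXZ]

∠XDZ = 26°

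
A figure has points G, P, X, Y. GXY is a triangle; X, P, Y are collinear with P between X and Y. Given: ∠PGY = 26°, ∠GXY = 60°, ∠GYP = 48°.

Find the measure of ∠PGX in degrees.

1. ∠GPY = 106°  [△GPY]
2. ∠GXP = 60°  [P on ray XY]
3. ∠GPX = 74°  [linear pair at P on XY]
4. ∠PGX = 46°  [△GXP]

∠PGX = 46°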